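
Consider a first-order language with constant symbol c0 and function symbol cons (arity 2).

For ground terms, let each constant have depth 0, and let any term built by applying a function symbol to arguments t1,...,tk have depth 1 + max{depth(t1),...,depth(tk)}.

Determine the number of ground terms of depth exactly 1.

1

Let N_k count ground terms of depth at most k. Each non-constant term of depth ≤ k is some function symbol applied to depth-≤(k−1) arguments, giving N_k = 1 + N_{k-1}^2.
N_0 = 1
N_1 = 1 + 1^2 = 2
Terms of depth exactly 1: N_1 − N_0 = 2 − 1 = 1.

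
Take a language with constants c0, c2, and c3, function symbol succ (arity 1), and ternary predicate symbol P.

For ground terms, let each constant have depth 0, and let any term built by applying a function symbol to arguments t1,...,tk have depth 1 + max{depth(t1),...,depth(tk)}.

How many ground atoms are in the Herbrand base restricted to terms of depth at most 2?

First count ground terms of depth ≤ 2.
Write N_k for the number of ground terms of depth ≤ k. A term of depth ≤ k is either a constant or a function symbol applied to arguments of depth ≤ k−1, so N_k = 3 + N_{k-1}.
N_0 = 3
N_1 = 3 + 3 = 6
N_2 = 3 + 6 = 9
Explicitly: c0, c2, c3, succ(c0), succ(c2), succ(c3), succ(succ(c0)), succ(succ(c2)), succ(succ(c3)).
So |H| = 9.
Ground atoms are formed by filling each argument slot of a predicate with a term from H, so an r-ary predicate gives |H|^r atoms:
  P: 9^3 = 729
Total ground atoms: 729.

729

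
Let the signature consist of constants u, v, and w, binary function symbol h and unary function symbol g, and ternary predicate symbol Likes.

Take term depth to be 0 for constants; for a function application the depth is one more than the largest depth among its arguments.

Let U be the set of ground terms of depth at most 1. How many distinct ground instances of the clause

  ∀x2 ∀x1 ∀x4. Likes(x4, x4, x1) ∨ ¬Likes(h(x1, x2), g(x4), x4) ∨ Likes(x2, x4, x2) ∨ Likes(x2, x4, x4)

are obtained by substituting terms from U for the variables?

3375

Ground terms of depth ≤ 1:
  Write N_k for the number of ground terms of depth ≤ k. A term of depth ≤ k is either a constant or a function symbol applied to arguments of depth ≤ k−1, so N_k = 3 + N_{k-1}^2 + N_{k-1}.
  N_0 = 3
  N_1 = 3 + 3^2 + 3 = 15
So there are 15 ground terms available for substitution.
There are 3 variables to instantiate (x2, x1, x4), each occurring in at least one literal, so different choices give different ground instances.
Number of ground instances = 15^3 = 3375.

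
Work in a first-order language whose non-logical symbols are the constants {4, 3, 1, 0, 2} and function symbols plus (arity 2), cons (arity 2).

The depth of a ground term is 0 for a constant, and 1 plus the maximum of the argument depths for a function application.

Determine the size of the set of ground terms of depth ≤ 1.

55

Let N_k count ground terms of depth at most k. Each non-constant term of depth ≤ k is some function symbol applied to depth-≤(k−1) arguments, giving N_k = 5 + N_{k-1}^2 + N_{k-1}^2.
N_0 = 5
N_1 = 5 + 5^2 + 5^2 = 55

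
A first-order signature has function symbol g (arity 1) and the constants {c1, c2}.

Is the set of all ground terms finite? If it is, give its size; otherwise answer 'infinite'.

infinite

The signature has at least one function symbol (g, arity 1) and at least one constant (c1).
Iterating g gives infinitely many distinct ground terms: c1, g(c1), g(g(c1)), ...
So the Herbrand universe is infinite.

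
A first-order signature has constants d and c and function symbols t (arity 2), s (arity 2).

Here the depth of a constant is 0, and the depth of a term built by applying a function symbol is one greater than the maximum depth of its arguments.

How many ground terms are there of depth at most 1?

10

Let N_k count ground terms of depth at most k. Each non-constant term of depth ≤ k is some function symbol applied to depth-≤(k−1) arguments, giving N_k = 2 + N_{k-1}^2 + N_{k-1}^2.
N_0 = 2
N_1 = 2 + 2^2 + 2^2 = 10
Explicitly: d, c, t(d, d), t(d, c), t(c, d), t(c, c), s(d, d), s(d, c), s(c, d), s(c, c).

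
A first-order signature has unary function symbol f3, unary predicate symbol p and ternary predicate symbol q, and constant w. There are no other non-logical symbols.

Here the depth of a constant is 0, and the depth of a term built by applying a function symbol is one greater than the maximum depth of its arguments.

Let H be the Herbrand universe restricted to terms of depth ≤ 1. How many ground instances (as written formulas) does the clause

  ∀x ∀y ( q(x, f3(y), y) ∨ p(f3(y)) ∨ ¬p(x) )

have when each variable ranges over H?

Ground terms of depth ≤ 1:
  Let N_k = |{terms of depth ≤ k}|. Then N_0 = 1 and N_k = 1 + N_{k-1} for k ≥ 1 (one summand per function symbol, arity giving the exponent).
  N_0 = 1
  N_1 = 1 + 1 = 2
So there are 2 ground terms available for substitution.
There are 2 variables to instantiate (x, y), each occurring in at least one literal, so different choices give different ground instances.
Number of ground instances = 2^2 = 4.

4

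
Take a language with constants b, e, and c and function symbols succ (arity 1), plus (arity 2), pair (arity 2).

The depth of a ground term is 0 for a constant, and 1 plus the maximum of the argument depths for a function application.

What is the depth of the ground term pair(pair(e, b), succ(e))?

depth(pair(e, b)) = 1 + max(0, 0) = 1
depth(succ(e)) = 1 + depth(e) = 1 + 0 = 1
depth(pair(pair(e, b), succ(e))) = 1 + max(1, 1) = 2

2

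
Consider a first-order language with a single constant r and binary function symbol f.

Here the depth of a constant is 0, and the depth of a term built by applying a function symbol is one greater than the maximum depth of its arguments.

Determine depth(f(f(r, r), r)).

depth(f(r, r)) = 1 + max(0, 0) = 1
depth(f(f(r, r), r)) = 1 + max(1, 0) = 2

2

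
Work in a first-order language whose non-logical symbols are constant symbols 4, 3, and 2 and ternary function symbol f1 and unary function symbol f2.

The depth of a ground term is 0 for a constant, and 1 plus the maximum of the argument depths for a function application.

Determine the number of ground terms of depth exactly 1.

30

If N_k denotes the number of depth-≤k ground terms, the 3 constants give N_0 = 3, and each function symbol of arity r contributes N_{k-1}^r new terms at level k: N_k = 3 + N_{k-1}^3 + N_{k-1}.
N_0 = 3
N_1 = 3 + 3^3 + 3 = 33
Terms of depth exactly 1: N_1 − N_0 = 33 − 3 = 30.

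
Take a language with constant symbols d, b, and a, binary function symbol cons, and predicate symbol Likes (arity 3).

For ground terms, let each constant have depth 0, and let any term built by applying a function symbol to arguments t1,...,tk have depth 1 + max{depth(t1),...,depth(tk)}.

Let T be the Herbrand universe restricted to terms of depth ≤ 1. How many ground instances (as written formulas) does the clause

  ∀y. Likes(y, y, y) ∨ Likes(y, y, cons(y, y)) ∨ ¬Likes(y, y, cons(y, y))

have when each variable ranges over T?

Ground terms of depth ≤ 1:
  Let N_k = |{terms of depth ≤ k}|. Then N_0 = 3 and N_k = 3 + N_{k-1}^2 for k ≥ 1 (one summand per function symbol, arity giving the exponent).
  N_0 = 3
  N_1 = 3 + 3^2 = 12
  Explicitly: d, b, a, cons(d, d), cons(d, b), cons(d, a), cons(b, d), cons(b, b), cons(b, a), cons(a, d), cons(a, b), cons(a, a).
So there are 12 ground terms available for substitution.
The clause has 1 distinct variable (y), which appears in the body. In the free term algebra distinct substitutions yield syntactically distinct ground instances.
Number of ground instances = 12.

12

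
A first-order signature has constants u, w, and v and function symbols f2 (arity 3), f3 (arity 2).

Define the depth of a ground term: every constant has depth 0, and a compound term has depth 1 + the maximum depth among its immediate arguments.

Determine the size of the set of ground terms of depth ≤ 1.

Write N_k for the number of ground terms of depth ≤ k. A term of depth ≤ k is either a constant or a function symbol applied to arguments of depth ≤ k−1, so N_k = 3 + N_{k-1}^3 + N_{k-1}^2.
N_0 = 3
N_1 = 3 + 3^3 + 3^2 = 39

39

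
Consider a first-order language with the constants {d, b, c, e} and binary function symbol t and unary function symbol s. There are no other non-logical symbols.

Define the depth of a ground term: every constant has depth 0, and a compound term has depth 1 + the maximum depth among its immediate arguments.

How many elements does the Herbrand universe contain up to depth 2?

Write N_k for the number of ground terms of depth ≤ k. A term of depth ≤ k is either a constant or a function symbol applied to arguments of depth ≤ k−1, so N_k = 4 + N_{k-1}^2 + N_{k-1}.
N_0 = 4
N_1 = 4 + 4^2 + 4 = 24
N_2 = 4 + 24^2 + 24 = 604

604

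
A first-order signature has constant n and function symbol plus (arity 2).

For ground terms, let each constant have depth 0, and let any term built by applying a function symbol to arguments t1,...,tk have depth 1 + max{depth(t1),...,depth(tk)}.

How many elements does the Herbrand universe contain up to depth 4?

677

Let N_k = |{terms of depth ≤ k}|. Then N_0 = 1 and N_k = 1 + N_{k-1}^2 for k ≥ 1 (one summand per function symbol, arity giving the exponent).
N_0 = 1
N_1 = 1 + 1^2 = 2
N_2 = 1 + 2^2 = 5
N_3 = 1 + 5^2 = 26
N_4 = 1 + 26^2 = 677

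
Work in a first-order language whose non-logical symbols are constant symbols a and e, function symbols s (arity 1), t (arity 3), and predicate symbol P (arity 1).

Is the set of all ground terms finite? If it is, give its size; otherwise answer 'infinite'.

infinite

The signature has at least one function symbol (s, arity 1) and at least one constant (a).
Iterating s gives infinitely many distinct ground terms: a, s(a), s(s(a)), ...
So the Herbrand universe is infinite.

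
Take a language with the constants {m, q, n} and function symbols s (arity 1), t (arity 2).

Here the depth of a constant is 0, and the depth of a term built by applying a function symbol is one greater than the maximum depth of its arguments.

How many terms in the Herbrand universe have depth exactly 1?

12

Let N_k = |{terms of depth ≤ k}|. Then N_0 = 3 and N_k = 3 + N_{k-1} + N_{k-1}^2 for k ≥ 1 (one summand per function symbol, arity giving the exponent).
N_0 = 3
N_1 = 3 + 3 + 3^2 = 15
Terms of depth exactly 1: N_1 − N_0 = 15 − 3 = 12.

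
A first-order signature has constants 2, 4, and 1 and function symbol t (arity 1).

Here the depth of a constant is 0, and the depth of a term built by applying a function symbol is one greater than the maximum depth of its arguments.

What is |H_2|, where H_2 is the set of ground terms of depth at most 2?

If N_k denotes the number of depth-≤k ground terms, the 3 constants give N_0 = 3, and each function symbol of arity r contributes N_{k-1}^r new terms at level k: N_k = 3 + N_{k-1}.
N_0 = 3
N_1 = 3 + 3 = 6
N_2 = 3 + 6 = 9

9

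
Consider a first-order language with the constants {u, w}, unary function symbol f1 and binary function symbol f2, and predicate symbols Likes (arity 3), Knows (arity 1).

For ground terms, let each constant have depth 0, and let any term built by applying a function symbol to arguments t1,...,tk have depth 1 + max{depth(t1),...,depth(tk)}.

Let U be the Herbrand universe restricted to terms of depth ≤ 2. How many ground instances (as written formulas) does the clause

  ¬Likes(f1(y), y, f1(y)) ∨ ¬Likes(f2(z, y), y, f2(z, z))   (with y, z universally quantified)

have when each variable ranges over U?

5476

Ground terms of depth ≤ 2:
  Write N_k for the number of ground terms of depth ≤ k. A term of depth ≤ k is either a constant or a function symbol applied to arguments of depth ≤ k−1, so N_k = 2 + N_{k-1} + N_{k-1}^2.
  N_0 = 2
  N_1 = 2 + 2 + 2^2 = 8
  N_2 = 2 + 8 + 8^2 = 74
So there are 74 ground terms available for substitution.
The body mentions every one of the 2 quantified variables; since ground terms form a free algebra, no two substitutions collapse to the same formula.
Number of ground instances = 74^2 = 5476.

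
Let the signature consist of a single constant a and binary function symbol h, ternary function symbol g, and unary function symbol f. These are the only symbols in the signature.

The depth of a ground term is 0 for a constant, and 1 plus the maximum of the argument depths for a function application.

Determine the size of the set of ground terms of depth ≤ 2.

85

Let N_k count ground terms of depth at most k. Each non-constant term of depth ≤ k is some function symbol applied to depth-≤(k−1) arguments, giving N_k = 1 + N_{k-1}^2 + N_{k-1}^3 + N_{k-1}.
N_0 = 1
N_1 = 1 + 1^2 + 1^3 + 1 = 4
N_2 = 1 + 4^2 + 4^3 + 4 = 85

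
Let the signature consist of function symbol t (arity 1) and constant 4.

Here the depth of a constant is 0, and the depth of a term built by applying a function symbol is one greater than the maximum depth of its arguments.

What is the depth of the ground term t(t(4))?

2

depth(t(4)) = 1 + depth(4) = 1 + 0 = 1
depth(t(t(4))) = 1 + depth(t(4)) = 1 + 1 = 2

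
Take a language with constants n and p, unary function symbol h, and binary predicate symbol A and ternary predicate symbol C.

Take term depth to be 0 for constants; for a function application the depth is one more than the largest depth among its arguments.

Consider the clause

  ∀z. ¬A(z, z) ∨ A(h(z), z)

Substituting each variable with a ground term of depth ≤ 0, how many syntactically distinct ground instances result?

Ground terms of depth ≤ 0:
  Write N_k for the number of ground terms of depth ≤ k. A term of depth ≤ k is either a constant or a function symbol applied to arguments of depth ≤ k−1, so N_k = 2 + N_{k-1}.
  N_0 = 2
  Explicitly: n, p.
So there are 2 ground terms available for substitution.
There is 1 variable to instantiate (z),  occurring in at least one literal, so different choices give different ground instances.
Number of ground instances = 2.

2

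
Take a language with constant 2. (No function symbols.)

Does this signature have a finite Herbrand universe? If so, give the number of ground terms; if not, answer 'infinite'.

There are no function symbols, so the only ground term is the single constant.
The Herbrand universe is {2}, finite with 1 element.

1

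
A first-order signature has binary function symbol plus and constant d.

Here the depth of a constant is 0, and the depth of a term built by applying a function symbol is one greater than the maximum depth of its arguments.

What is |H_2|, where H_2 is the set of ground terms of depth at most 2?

Write N_k for the number of ground terms of depth ≤ k. A term of depth ≤ k is either a constant or a function symbol applied to arguments of depth ≤ k−1, so N_k = 1 + N_{k-1}^2.
N_0 = 1
N_1 = 1 + 1^2 = 2
N_2 = 1 + 2^2 = 5

5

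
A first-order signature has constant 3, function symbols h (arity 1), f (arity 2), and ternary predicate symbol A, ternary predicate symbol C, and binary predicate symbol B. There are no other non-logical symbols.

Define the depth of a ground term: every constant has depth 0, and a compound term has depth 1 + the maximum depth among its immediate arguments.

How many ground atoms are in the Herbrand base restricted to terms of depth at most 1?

63

First count ground terms of depth ≤ 1.
Let N_k count ground terms of depth at most k. Each non-constant term of depth ≤ k is some function symbol applied to depth-≤(k−1) arguments, giving N_k = 1 + N_{k-1} + N_{k-1}^2.
N_0 = 1
N_1 = 1 + 1 + 1^2 = 3
Explicitly: 3, h(3), f(3, 3).
So |H| = 3.
Ground atoms are formed by filling each argument slot of a predicate with a term from H, so an r-ary predicate gives |H|^r atoms:
  A: 3^3 = 27;  C: 3^3 = 27;  B: 3^2 = 9
Total ground atoms: 27 + 27 + 9 = 63.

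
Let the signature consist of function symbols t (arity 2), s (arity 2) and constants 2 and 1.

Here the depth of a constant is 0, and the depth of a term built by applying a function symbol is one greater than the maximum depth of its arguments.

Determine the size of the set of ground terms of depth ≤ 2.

202

Write N_k for the number of ground terms of depth ≤ k. A term of depth ≤ k is either a constant or a function symbol applied to arguments of depth ≤ k−1, so N_k = 2 + N_{k-1}^2 + N_{k-1}^2.
N_0 = 2
N_1 = 2 + 2^2 + 2^2 = 10
N_2 = 2 + 10^2 + 10^2 = 202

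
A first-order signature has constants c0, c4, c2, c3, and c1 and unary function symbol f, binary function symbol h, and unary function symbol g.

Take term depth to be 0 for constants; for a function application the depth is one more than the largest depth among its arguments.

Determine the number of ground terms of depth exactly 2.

1645

Count level by level. With function symbols f/1, h/2, g/1, the terms of depth ≤ k are the 5 constants together with each function applied to depth-≤(k−1) tuples, so N_k = 5 + N_{k-1} + N_{k-1}^2 + N_{k-1}.
N_0 = 5
N_1 = 5 + 5 + 5^2 + 5 = 40
N_2 = 5 + 40 + 40^2 + 40 = 1685
Terms of depth exactly 2: N_2 − N_1 = 1685 − 40 = 1645.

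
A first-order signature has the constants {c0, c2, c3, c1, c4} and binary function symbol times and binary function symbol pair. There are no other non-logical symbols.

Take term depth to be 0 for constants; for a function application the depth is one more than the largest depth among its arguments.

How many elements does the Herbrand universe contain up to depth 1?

55

Write N_k for the number of ground terms of depth ≤ k. A term of depth ≤ k is either a constant or a function symbol applied to arguments of depth ≤ k−1, so N_k = 5 + N_{k-1}^2 + N_{k-1}^2.
N_0 = 5
N_1 = 5 + 5^2 + 5^2 = 55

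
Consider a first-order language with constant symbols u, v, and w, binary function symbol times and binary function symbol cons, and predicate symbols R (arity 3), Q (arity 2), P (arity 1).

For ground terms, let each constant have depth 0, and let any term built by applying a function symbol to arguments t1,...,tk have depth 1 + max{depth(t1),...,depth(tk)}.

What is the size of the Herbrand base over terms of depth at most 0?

39

First count ground terms of depth ≤ 0.
Count level by level. With function symbols times/2, cons/2, the terms of depth ≤ k are the 3 constants together with each function applied to depth-≤(k−1) tuples, so N_k = 3 + N_{k-1}^2 + N_{k-1}^2.
N_0 = 3
So |H| = 3.
A ground atom is a predicate applied to a tuple of terms from H, so the count is the sum over predicates of |H|^arity:
  R: 3^3 = 27;  Q: 3^2 = 9;  P: 3
Total ground atoms: 27 + 9 + 3 = 39.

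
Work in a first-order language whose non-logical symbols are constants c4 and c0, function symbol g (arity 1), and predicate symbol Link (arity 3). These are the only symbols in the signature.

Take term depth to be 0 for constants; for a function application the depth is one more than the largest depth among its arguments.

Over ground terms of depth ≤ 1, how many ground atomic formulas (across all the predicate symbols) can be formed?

64

First count ground terms of depth ≤ 1.
Let N_k count ground terms of depth at most k. Each non-constant term of depth ≤ k is some function symbol applied to depth-≤(k−1) arguments, giving N_k = 2 + N_{k-1}.
N_0 = 2
N_1 = 2 + 2 = 4
So |H| = 4.
A ground atom is a predicate applied to a tuple of terms from H, so the count is the sum over predicates of |H|^arity:
  Link: 4^3 = 64
Total ground atoms: 64.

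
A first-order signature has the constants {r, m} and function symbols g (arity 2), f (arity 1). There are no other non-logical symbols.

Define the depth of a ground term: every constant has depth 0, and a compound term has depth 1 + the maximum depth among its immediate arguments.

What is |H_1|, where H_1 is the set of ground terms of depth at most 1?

Write N_k for the number of ground terms of depth ≤ k. A term of depth ≤ k is either a constant or a function symbol applied to arguments of depth ≤ k−1, so N_k = 2 + N_{k-1}^2 + N_{k-1}.
N_0 = 2
N_1 = 2 + 2^2 + 2 = 8
Explicitly: r, m, g(r, r), g(r, m), g(m, r), g(m, m), f(r), f(m).

8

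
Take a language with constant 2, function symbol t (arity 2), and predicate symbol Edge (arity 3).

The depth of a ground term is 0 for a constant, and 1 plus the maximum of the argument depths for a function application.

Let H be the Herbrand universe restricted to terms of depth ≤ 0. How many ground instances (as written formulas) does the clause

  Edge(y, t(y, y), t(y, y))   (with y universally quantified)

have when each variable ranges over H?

1

Ground terms of depth ≤ 0:
  Let N_k count ground terms of depth at most k. Each non-constant term of depth ≤ k is some function symbol applied to depth-≤(k−1) arguments, giving N_k = 1 + N_{k-1}^2.
  N_0 = 1
So there is exactly 1 ground term available for substitution.
There is 1 variable to instantiate (y),  occurring in at least one literal, so different choices give different ground instances.
Number of ground instances = 1.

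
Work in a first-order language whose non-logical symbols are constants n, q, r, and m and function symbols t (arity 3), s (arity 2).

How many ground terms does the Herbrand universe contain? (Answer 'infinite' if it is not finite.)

The signature has at least one function symbol (t, arity 3) and at least one constant (n).
Iterating t gives infinitely many distinct ground terms: n, t(n, n, n), t(t(n, n, n), t(n, n, n), t(n, n, n)), ...
So the Herbrand universe is infinite.

infinite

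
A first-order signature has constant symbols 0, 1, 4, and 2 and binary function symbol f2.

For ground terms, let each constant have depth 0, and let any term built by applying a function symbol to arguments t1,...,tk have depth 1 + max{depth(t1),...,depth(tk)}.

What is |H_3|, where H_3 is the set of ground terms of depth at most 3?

If N_k denotes the number of depth-≤k ground terms, the 4 constants give N_0 = 4, and each function symbol of arity r contributes N_{k-1}^r new terms at level k: N_k = 4 + N_{k-1}^2.
N_0 = 4
N_1 = 4 + 4^2 = 20
N_2 = 4 + 20^2 = 404
N_3 = 4 + 404^2 = 163220

163220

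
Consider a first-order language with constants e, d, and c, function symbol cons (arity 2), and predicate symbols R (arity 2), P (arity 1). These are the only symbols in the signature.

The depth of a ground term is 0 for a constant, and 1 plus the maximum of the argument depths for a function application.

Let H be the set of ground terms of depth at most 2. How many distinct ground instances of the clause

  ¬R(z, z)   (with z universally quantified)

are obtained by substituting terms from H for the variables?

Ground terms of depth ≤ 2:
  Let N_k = |{terms of depth ≤ k}|. Then N_0 = 3 and N_k = 3 + N_{k-1}^2 for k ≥ 1 (one summand per function symbol, arity giving the exponent).
  N_0 = 3
  N_1 = 3 + 3^2 = 12
  N_2 = 3 + 12^2 = 147
So there are 147 ground terms available for substitution.
There is 1 variable to instantiate (z),  occurring in at least one literal, so different choices give different ground instances.
Number of ground instances = 147.

147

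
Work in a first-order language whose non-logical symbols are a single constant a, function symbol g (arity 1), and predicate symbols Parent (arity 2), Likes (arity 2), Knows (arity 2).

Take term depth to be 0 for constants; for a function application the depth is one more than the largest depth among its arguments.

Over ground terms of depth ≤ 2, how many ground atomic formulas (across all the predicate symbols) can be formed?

27

First count ground terms of depth ≤ 2.
Count level by level. With function symbols g/1, the terms of depth ≤ k are the 1 constant together with each function applied to depth-≤(k−1) tuples, so N_k = 1 + N_{k-1}.
N_0 = 1
N_1 = 1 + 1 = 2
N_2 = 1 + 2 = 3
So |H| = 3.
A ground atom is a predicate applied to a tuple of terms from H, so the count is the sum over predicates of |H|^arity:
  Parent: 3^2 = 9;  Likes: 3^2 = 9;  Knows: 3^2 = 9
Total ground atoms: 9 + 9 + 9 = 27.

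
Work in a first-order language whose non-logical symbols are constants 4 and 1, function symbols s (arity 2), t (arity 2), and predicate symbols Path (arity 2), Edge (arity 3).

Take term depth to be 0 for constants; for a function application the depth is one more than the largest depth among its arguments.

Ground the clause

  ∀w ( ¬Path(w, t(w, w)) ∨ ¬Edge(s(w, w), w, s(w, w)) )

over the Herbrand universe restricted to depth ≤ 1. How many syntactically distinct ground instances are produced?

Ground terms of depth ≤ 1:
  Write N_k for the number of ground terms of depth ≤ k. A term of depth ≤ k is either a constant or a function symbol applied to arguments of depth ≤ k−1, so N_k = 2 + N_{k-1}^2 + N_{k-1}^2.
  N_0 = 2
  N_1 = 2 + 2^2 + 2^2 = 10
  Explicitly: 4, 1, s(4, 4), s(4, 1), s(1, 4), s(1, 1), t(4, 4), t(4, 1), t(1, 4), t(1, 1).
So there are 10 ground terms available for substitution.
The variable w ranges independently over the available ground terms, and distinct assignments produce distinct instances.
Number of ground instances = 10.

10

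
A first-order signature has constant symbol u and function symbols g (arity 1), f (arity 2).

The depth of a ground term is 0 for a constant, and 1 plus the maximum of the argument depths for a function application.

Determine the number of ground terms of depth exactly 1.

2

Let N_k count ground terms of depth at most k. Each non-constant term of depth ≤ k is some function symbol applied to depth-≤(k−1) arguments, giving N_k = 1 + N_{k-1} + N_{k-1}^2.
N_0 = 1
N_1 = 1 + 1 + 1^2 = 3
Terms of depth exactly 1: N_1 − N_0 = 3 − 1 = 2.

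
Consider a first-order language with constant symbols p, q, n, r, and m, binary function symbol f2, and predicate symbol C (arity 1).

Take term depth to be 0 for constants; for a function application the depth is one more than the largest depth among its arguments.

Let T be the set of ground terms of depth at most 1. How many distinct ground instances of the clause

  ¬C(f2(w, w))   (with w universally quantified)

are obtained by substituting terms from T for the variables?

Ground terms of depth ≤ 1:
  Let N_k = |{terms of depth ≤ k}|. Then N_0 = 5 and N_k = 5 + N_{k-1}^2 for k ≥ 1 (one summand per function symbol, arity giving the exponent).
  N_0 = 5
  N_1 = 5 + 5^2 = 30
So there are 30 ground terms available for substitution.
There is 1 variable to instantiate (w),  occurring in at least one literal, so different choices give different ground instances.
Number of ground instances = 30.

30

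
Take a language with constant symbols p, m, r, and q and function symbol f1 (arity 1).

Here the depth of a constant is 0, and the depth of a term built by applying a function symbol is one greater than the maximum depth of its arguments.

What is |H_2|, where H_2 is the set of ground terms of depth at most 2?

Write N_k for the number of ground terms of depth ≤ k. A term of depth ≤ k is either a constant or a function symbol applied to arguments of depth ≤ k−1, so N_k = 4 + N_{k-1}.
N_0 = 4
N_1 = 4 + 4 = 8
N_2 = 4 + 8 = 12

12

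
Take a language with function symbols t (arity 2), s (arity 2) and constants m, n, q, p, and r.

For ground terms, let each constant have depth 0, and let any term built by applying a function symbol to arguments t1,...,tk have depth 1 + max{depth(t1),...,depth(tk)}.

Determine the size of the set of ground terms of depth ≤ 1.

Count level by level. With function symbols t/2, s/2, the terms of depth ≤ k are the 5 constants together with each function applied to depth-≤(k−1) tuples, so N_k = 5 + N_{k-1}^2 + N_{k-1}^2.
N_0 = 5
N_1 = 5 + 5^2 + 5^2 = 55

55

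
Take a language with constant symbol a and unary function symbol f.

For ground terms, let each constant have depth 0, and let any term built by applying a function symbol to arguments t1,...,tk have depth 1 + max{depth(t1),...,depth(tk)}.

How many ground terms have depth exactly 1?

Write N_k for the number of ground terms of depth ≤ k. A term of depth ≤ k is either a constant or a function symbol applied to arguments of depth ≤ k−1, so N_k = 1 + N_{k-1}.
N_0 = 1
N_1 = 1 + 1 = 2
Terms of depth exactly 1: N_1 − N_0 = 2 − 1 = 1.

1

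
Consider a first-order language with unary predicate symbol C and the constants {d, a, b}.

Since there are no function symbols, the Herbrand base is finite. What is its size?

3

With no function symbols, the Herbrand universe is just the 3 constants.
Ground atoms per predicate: C: 3.
Herbrand base size = 3 = 3.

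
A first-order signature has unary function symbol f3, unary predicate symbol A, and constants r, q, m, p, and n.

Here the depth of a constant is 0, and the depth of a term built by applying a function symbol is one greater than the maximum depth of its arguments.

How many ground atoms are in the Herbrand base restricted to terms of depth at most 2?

15

First count ground terms of depth ≤ 2.
If N_k denotes the number of depth-≤k ground terms, the 5 constants give N_0 = 5, and each function symbol of arity r contributes N_{k-1}^r new terms at level k: N_k = 5 + N_{k-1}.
N_0 = 5
N_1 = 5 + 5 = 10
N_2 = 5 + 10 = 15
So |H| = 15.
Each predicate of arity r yields |H|^r ground atoms (one per choice of an r-tuple from H):
  A: 15
Total ground atoms: 15.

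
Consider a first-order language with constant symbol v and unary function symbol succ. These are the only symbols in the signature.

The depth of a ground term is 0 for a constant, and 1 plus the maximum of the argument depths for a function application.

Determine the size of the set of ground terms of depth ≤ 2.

3

If N_k denotes the number of depth-≤k ground terms, the 1 constant gives N_0 = 1, and each function symbol of arity r contributes N_{k-1}^r new terms at level k: N_k = 1 + N_{k-1}.
N_0 = 1
N_1 = 1 + 1 = 2
N_2 = 1 + 2 = 3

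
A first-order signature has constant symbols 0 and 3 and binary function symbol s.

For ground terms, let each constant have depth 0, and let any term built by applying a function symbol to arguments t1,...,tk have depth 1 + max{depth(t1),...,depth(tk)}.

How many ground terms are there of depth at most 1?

Let N_k = |{terms of depth ≤ k}|. Then N_0 = 2 and N_k = 2 + N_{k-1}^2 for k ≥ 1 (one summand per function symbol, arity giving the exponent).
N_0 = 2
N_1 = 2 + 2^2 = 6

6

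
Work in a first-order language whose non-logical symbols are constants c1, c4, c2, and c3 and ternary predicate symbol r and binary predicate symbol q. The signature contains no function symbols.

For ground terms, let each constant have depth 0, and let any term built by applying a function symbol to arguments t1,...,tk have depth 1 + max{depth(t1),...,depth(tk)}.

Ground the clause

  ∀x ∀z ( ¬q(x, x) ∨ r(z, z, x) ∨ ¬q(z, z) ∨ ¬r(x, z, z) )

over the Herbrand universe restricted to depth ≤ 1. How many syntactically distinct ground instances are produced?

16

Ground terms of depth ≤ 1:
  With no function symbols every ground term is a constant, so there are exactly 4 ground terms at every depth bound.
  N_0 = 4
  N_1 = 4
  Explicitly: c1, c4, c2, c3.
So there are 4 ground terms available for substitution.
The clause has 2 distinct variables (x, z), each appearing in the body. In the free term algebra distinct substitutions yield syntactically distinct ground instances.
Number of ground instances = 4^2 = 16.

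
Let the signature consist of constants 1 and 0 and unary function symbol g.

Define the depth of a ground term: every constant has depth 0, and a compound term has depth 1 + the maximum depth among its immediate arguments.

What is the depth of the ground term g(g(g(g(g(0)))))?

depth(g(0)) = 1 + depth(0) = 1 + 0 = 1
depth(g(g(0))) = 1 + depth(g(0)) = 1 + 1 = 2
depth(g(g(g(0)))) = 1 + depth(g(g(0))) = 1 + 2 = 3
depth(g(g(g(g(0))))) = 1 + depth(g(g(g(0)))) = 1 + 3 = 4
depth(g(g(g(g(g(0)))))) = 1 + depth(g(g(g(g(0))))) = 1 + 4 = 5

5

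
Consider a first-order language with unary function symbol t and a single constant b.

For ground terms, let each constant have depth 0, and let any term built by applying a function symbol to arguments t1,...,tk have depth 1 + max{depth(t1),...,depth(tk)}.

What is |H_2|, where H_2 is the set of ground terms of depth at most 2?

3

If N_k denotes the number of depth-≤k ground terms, the 1 constant gives N_0 = 1, and each function symbol of arity r contributes N_{k-1}^r new terms at level k: N_k = 1 + N_{k-1}.
N_0 = 1
N_1 = 1 + 1 = 2
N_2 = 1 + 2 = 3
Explicitly: b, t(b), t(t(b)).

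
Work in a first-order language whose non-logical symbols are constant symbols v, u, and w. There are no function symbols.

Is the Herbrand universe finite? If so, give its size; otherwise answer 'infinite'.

There are no function symbols, so every ground term is one of the 3 constants.
The Herbrand universe is {v, u, w}, which is finite with 3 elements.

3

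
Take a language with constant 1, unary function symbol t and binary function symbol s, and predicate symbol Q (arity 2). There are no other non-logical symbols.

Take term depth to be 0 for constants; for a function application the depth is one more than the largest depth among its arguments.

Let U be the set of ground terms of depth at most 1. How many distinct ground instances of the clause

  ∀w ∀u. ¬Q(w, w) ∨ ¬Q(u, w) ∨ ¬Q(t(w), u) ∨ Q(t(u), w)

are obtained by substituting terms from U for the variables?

Ground terms of depth ≤ 1:
  Let N_k = |{terms of depth ≤ k}|. Then N_0 = 1 and N_k = 1 + N_{k-1} + N_{k-1}^2 for k ≥ 1 (one summand per function symbol, arity giving the exponent).
  N_0 = 1
  N_1 = 1 + 1 + 1^2 = 3
  Explicitly: 1, t(1), s(1, 1).
So there are 3 ground terms available for substitution.
The clause has 2 distinct variables (w, u), each appearing in the body. In the free term algebra distinct substitutions yield syntactically distinct ground instances.
Number of ground instances = 3^2 = 9.

9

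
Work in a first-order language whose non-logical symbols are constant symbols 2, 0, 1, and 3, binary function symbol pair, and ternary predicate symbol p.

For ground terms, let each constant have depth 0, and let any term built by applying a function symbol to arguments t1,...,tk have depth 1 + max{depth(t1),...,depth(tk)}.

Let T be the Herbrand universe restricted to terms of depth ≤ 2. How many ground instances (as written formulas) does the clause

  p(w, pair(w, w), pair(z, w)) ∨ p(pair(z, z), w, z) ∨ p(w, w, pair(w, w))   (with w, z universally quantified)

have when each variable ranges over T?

163216

Ground terms of depth ≤ 2:
  If N_k denotes the number of depth-≤k ground terms, the 4 constants give N_0 = 4, and each function symbol of arity r contributes N_{k-1}^r new terms at level k: N_k = 4 + N_{k-1}^2.
  N_0 = 4
  N_1 = 4 + 4^2 = 20
  N_2 = 4 + 20^2 = 404
So there are 404 ground terms available for substitution.
The clause has 2 distinct variables (w, z), each appearing in the body. In the free term algebra distinct substitutions yield syntactically distinct ground instances.
Number of ground instances = 404^2 = 163216.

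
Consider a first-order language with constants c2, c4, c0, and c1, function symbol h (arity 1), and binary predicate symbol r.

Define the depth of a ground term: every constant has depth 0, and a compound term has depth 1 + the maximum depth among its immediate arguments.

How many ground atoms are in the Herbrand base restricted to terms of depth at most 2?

144

First count ground terms of depth ≤ 2.
Let N_k count ground terms of depth at most k. Each non-constant term of depth ≤ k is some function symbol applied to depth-≤(k−1) arguments, giving N_k = 4 + N_{k-1}.
N_0 = 4
N_1 = 4 + 4 = 8
N_2 = 4 + 8 = 12
So |H| = 12.
Each predicate of arity r yields |H|^r ground atoms (one per choice of an r-tuple from H):
  r: 12^2 = 144
Total ground atoms: 144.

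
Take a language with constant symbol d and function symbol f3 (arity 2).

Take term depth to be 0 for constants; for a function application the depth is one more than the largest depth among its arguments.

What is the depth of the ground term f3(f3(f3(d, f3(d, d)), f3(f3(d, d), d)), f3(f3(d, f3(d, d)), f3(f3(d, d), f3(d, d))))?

depth(f3(d, d)) = 1 + max(0, 0) = 1
depth(f3(d, f3(d, d))) = 1 + max(0, 1) = 2
depth(f3(f3(d, d), d)) = 1 + max(1, 0) = 2
depth(f3(f3(d, f3(d, d)), f3(f3(d, d), d))) = 1 + max(2, 2) = 3
depth(f3(f3(d, d), f3(d, d))) = 1 + max(1, 1) = 2
depth(f3(f3(d, f3(d, d)), f3(f3(d, d), f3(d, d)))) = 1 + max(2, 2) = 3
depth(f3(f3(f3(d, f3(d, d)), f3(f3(d, d), d)), f3(f3(d, f3(d, d)), f3(f3(d, d), f3(d, d))))) = 1 + max(3, 3) = 4

4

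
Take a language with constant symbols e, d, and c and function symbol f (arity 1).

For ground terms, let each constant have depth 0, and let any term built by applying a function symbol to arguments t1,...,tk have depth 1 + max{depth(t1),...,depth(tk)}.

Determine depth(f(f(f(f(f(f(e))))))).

6

depth(f(e)) = 1 + depth(e) = 1 + 0 = 1
depth(f(f(e))) = 1 + depth(f(e)) = 1 + 1 = 2
depth(f(f(f(e)))) = 1 + depth(f(f(e))) = 1 + 2 = 3
depth(f(f(f(f(e))))) = 1 + depth(f(f(f(e)))) = 1 + 3 = 4
depth(f(f(f(f(f(e)))))) = 1 + depth(f(f(f(f(e))))) = 1 + 4 = 5
depth(f(f(f(f(f(f(e))))))) = 1 + depth(f(f(f(f(f(e)))))) = 1 + 5 = 6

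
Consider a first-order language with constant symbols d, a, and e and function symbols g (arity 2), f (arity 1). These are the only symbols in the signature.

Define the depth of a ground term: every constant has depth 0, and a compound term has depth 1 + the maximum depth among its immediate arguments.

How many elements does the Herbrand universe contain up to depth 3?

If N_k denotes the number of depth-≤k ground terms, the 3 constants give N_0 = 3, and each function symbol of arity r contributes N_{k-1}^r new terms at level k: N_k = 3 + N_{k-1}^2 + N_{k-1}.
N_0 = 3
N_1 = 3 + 3^2 + 3 = 15
N_2 = 3 + 15^2 + 15 = 243
N_3 = 3 + 243^2 + 243 = 59295

59295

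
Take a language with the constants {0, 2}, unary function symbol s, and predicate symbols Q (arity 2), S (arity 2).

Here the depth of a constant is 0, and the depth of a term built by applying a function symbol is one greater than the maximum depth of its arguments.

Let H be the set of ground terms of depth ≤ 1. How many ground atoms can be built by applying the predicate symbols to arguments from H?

32

First count ground terms of depth ≤ 1.
If N_k denotes the number of depth-≤k ground terms, the 2 constants give N_0 = 2, and each function symbol of arity r contributes N_{k-1}^r new terms at level k: N_k = 2 + N_{k-1}.
N_0 = 2
N_1 = 2 + 2 = 4
Explicitly: 0, 2, s(0), s(2).
So |H| = 4.
Each predicate of arity r yields |H|^r ground atoms (one per choice of an r-tuple from H):
  Q: 4^2 = 16;  S: 4^2 = 16
Total ground atoms: 16 + 16 = 32.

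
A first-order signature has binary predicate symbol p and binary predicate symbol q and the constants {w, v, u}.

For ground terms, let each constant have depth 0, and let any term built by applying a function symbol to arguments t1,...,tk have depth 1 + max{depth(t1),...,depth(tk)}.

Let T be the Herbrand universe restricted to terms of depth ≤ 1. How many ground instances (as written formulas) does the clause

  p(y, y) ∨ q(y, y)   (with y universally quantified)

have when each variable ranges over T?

3

Ground terms of depth ≤ 1:
  With no function symbols every ground term is a constant, so there are exactly 3 ground terms at every depth bound.
  N_0 = 3
  N_1 = 3
  Explicitly: w, v, u.
So there are 3 ground terms available for substitution.
There is 1 variable to instantiate (y),  occurring in at least one literal, so different choices give different ground instances.
Number of ground instances = 3.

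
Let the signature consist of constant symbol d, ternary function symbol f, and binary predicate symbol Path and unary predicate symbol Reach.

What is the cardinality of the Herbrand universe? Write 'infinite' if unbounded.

infinite

The signature has at least one function symbol (f, arity 3) and at least one constant (d).
Iterating f gives infinitely many distinct ground terms: d, f(d, d, d), f(f(d, d, d), f(d, d, d), f(d, d, d)), ...
So the Herbrand universe is infinite.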